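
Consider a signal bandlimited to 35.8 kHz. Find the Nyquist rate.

71.6 kHz

Nyquist rate = 2 × 35.8 kHz = 71.6 kHz.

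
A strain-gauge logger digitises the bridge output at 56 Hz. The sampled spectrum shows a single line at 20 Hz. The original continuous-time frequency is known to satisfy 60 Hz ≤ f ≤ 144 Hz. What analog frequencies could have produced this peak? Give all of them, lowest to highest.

Frequencies that alias to 20 Hz are k·fs ± 20 Hz for integer k ≥ 0.
k=0: 20 Hz.
k=1: 36 Hz, 76 Hz.
k=2: 92 Hz, 132 Hz.
k=3: 148 Hz, 188 Hz.
Within [60 Hz, 144 Hz]: 76 Hz, 92 Hz, 132 Hz.

76 Hz, 92 Hz, 132 Hz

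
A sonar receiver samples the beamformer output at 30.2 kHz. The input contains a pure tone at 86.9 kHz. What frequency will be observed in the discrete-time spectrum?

86.9 kHz mod fs = 26.5 kHz.
26.5 kHz > fs/2 = 15.1 kHz, folds to fs − 26.5 kHz = 3.7 kHz.

3.7 kHz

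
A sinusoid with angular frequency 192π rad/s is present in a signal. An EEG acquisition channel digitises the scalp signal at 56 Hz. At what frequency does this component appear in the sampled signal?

ω = 192π rad/s → f = ω/(2π) = 96 Hz.
96 Hz mod fs = 40 Hz.
40 Hz > fs/2 = 28 Hz, folds to fs − 40 Hz = 16 Hz.

16 Hz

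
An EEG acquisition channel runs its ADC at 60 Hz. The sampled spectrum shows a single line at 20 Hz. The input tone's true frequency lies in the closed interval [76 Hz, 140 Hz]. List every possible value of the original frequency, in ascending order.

Frequencies that alias to 20 Hz are k·fs ± 20 Hz for integer k ≥ 0.
k=0: 20 Hz.
k=1: 40 Hz, 80 Hz.
k=2: 100 Hz, 140 Hz.
k=3: 160 Hz, 200 Hz.
Within [76 Hz, 140 Hz]: 80 Hz, 100 Hz, 140 Hz.

80 Hz, 100 Hz, 140 Hz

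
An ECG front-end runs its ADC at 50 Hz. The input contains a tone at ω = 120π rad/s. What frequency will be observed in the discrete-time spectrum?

10 Hz

ω = 120π rad/s → f = ω/(2π) = 60 Hz.
60 Hz mod fs = 10 Hz.
10 Hz ≤ fs/2 = 25 Hz, appears at 10 Hz.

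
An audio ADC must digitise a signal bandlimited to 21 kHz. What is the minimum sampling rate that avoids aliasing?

42 kHz

Nyquist rate = 2 × 21 kHz = 42 kHz.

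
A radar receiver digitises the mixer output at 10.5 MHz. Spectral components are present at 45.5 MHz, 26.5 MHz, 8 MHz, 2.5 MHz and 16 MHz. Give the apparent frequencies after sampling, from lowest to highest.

fs/2 = 5.25 MHz.
45.5 MHz mod fs = 3.5 MHz.
3.5 MHz ≤ fs/2 = 5.25 MHz, appears at 3.5 MHz.
26.5 MHz mod fs = 5.5 MHz.
5.5 MHz > fs/2 = 5.25 MHz, folds to fs − 5.5 MHz = 5 MHz.
8 MHz > fs/2 = 5.25 MHz, folds to fs − 8 MHz = 2.5 MHz.
2.5 MHz ≤ fs/2 = 5.25 MHz, passes unchanged.
16 MHz mod fs = 5.5 MHz.
5.5 MHz > fs/2 = 5.25 MHz, folds to fs − 5.5 MHz = 5 MHz.
Distinct values: {2.5 MHz, 3.5 MHz, 5 MHz}.

2.5 MHz, 3.5 MHz, 5 MHz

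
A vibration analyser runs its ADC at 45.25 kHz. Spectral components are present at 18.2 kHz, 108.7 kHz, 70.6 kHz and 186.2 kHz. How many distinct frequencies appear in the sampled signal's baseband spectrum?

fs/2 = 22.625 kHz.
18.2 kHz ≤ fs/2 = 22.625 kHz, passes unchanged.
108.7 kHz mod fs = 18.2 kHz.
18.2 kHz ≤ fs/2 = 22.625 kHz, appears at 18.2 kHz.
70.6 kHz mod fs = 25.35 kHz.
25.35 kHz > fs/2 = 22.625 kHz, folds to fs − 25.35 kHz = 19.9 kHz.
186.2 kHz mod fs = 5.2 kHz.
5.2 kHz ≤ fs/2 = 22.625 kHz, appears at 5.2 kHz.
Distinct values: {5.2 kHz, 18.2 kHz, 19.9 kHz} → 3.

3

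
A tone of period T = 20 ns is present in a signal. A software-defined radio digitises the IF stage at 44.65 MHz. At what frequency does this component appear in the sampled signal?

T = 20 ns → f = 1/T = 50 MHz.
50 MHz mod fs = 5.35 MHz.
5.35 MHz ≤ fs/2 = 22.325 MHz, appears at 5.35 MHz.

5.35 MHz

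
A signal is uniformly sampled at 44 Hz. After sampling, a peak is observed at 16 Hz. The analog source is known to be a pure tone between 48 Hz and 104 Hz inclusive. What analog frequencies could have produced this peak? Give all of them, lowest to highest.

60 Hz, 72 Hz, 104 Hz

Frequencies that alias to 16 Hz are k·fs ± 16 Hz for integer k ≥ 0.
k=0: 16 Hz.
k=1: 28 Hz, 60 Hz.
k=2: 72 Hz, 104 Hz.
k=3: 116 Hz, 148 Hz.
Within [48 Hz, 104 Hz]: 60 Hz, 72 Hz, 104 Hz.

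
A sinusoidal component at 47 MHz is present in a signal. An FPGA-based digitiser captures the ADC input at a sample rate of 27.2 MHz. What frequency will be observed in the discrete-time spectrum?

7.4 MHz

47 MHz mod fs = 19.8 MHz.
19.8 MHz > fs/2 = 13.6 MHz, folds to fs − 19.8 MHz = 7.4 MHz.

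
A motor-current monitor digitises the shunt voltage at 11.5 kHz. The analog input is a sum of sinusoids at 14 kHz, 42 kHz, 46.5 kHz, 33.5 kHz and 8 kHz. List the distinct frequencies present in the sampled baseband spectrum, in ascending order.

fs/2 = 5.75 kHz.
14 kHz mod fs = 2.5 kHz.
2.5 kHz ≤ fs/2 = 5.75 kHz, appears at 2.5 kHz.
42 kHz mod fs = 7.5 kHz.
7.5 kHz > fs/2 = 5.75 kHz, folds to fs − 7.5 kHz = 4 kHz.
46.5 kHz mod fs = 0.5 kHz.
0.5 kHz ≤ fs/2 = 5.75 kHz, appears at 0.5 kHz.
33.5 kHz mod fs = 10.5 kHz.
10.5 kHz > fs/2 = 5.75 kHz, folds to fs − 10.5 kHz = 1 kHz.
8 kHz > fs/2 = 5.75 kHz, folds to fs − 8 kHz = 3.5 kHz.
Distinct values: {0.5 kHz, 1 kHz, 2.5 kHz, 3.5 kHz, 4 kHz}.

0.5 kHz, 1 kHz, 2.5 kHz, 3.5 kHz, 4 kHz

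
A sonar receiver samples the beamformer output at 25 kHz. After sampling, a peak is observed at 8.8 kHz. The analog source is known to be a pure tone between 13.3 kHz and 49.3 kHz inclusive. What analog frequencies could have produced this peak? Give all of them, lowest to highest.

16.2 kHz, 33.8 kHz, 41.2 kHz

Frequencies that alias to 8.8 kHz are k·fs ± 8.8 kHz for integer k ≥ 0.
k=0: 8.8 kHz.
k=1: 16.2 kHz, 33.8 kHz.
k=2: 41.2 kHz, 58.8 kHz.
k=3: 66.2 kHz, 83.8 kHz.
Within [13.3 kHz, 49.3 kHz]: 16.2 kHz, 33.8 kHz, 41.2 kHz.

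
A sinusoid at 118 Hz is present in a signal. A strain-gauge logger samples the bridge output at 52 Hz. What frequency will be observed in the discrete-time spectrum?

14 Hz

118 Hz mod fs = 14 Hz.
14 Hz ≤ fs/2 = 26 Hz, appears at 14 Hz.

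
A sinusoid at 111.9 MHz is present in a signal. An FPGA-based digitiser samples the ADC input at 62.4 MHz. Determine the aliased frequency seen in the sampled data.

12.9 MHz

111.9 MHz mod fs = 49.5 MHz.
49.5 MHz > fs/2 = 31.2 MHz, folds to fs − 49.5 MHz = 12.9 MHz.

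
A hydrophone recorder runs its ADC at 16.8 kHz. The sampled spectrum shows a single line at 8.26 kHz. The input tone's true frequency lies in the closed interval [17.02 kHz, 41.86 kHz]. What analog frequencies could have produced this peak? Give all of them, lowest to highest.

25.06 kHz, 25.34 kHz, 41.86 kHz

Frequencies that alias to 8.26 kHz are k·fs ± 8.26 kHz for integer k ≥ 0.
k=0: 8.26 kHz.
k=1: 8.54 kHz, 25.06 kHz.
k=2: 25.34 kHz, 41.86 kHz.
k=3: 42.14 kHz, 58.66 kHz.
Within [17.02 kHz, 41.86 kHz]: 25.06 kHz, 25.34 kHz, 41.86 kHz.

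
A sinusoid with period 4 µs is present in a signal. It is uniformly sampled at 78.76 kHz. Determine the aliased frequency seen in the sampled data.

T = 4 µs → f = 1/T = 250 kHz.
250 kHz mod fs = 13.72 kHz.
13.72 kHz ≤ fs/2 = 39.38 kHz, appears at 13.72 kHz.

13.72 kHz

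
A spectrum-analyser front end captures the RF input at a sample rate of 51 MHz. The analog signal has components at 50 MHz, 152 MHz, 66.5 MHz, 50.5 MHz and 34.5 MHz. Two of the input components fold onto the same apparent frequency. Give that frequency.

fs/2 = 25.5 MHz.
50 MHz > fs/2 = 25.5 MHz, folds to fs − 50 MHz = 1 MHz.
152 MHz mod fs = 50 MHz.
50 MHz > fs/2 = 25.5 MHz, folds to fs − 50 MHz = 1 MHz.
66.5 MHz mod fs = 15.5 MHz.
15.5 MHz ≤ fs/2 = 25.5 MHz, appears at 15.5 MHz.
50.5 MHz > fs/2 = 25.5 MHz, folds to fs − 50.5 MHz = 0.5 MHz.
34.5 MHz > fs/2 = 25.5 MHz, folds to fs − 34.5 MHz = 16.5 MHz.
50 MHz and 152 MHz both map to 1 MHz.

1 MHz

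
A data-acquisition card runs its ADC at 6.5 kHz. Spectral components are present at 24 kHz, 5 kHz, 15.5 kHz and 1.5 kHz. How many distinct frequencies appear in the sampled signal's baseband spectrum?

3

fs/2 = 3.25 kHz.
24 kHz mod fs = 4.5 kHz.
4.5 kHz > fs/2 = 3.25 kHz, folds to fs − 4.5 kHz = 2 kHz.
5 kHz > fs/2 = 3.25 kHz, folds to fs − 5 kHz = 1.5 kHz.
15.5 kHz mod fs = 2.5 kHz.
2.5 kHz ≤ fs/2 = 3.25 kHz, appears at 2.5 kHz.
1.5 kHz ≤ fs/2 = 3.25 kHz, passes unchanged.
Distinct values: {1.5 kHz, 2 kHz, 2.5 kHz} → 3.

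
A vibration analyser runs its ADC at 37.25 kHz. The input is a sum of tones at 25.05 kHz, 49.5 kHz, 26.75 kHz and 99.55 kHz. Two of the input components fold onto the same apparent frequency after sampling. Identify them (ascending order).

25.05 kHz, 99.55 kHz

fs/2 = 18.625 kHz.
25.05 kHz > fs/2 = 18.625 kHz, folds to fs − 25.05 kHz = 12.2 kHz.
49.5 kHz mod fs = 12.25 kHz.
12.25 kHz ≤ fs/2 = 18.625 kHz, appears at 12.25 kHz.
26.75 kHz > fs/2 = 18.625 kHz, folds to fs − 26.75 kHz = 10.5 kHz.
99.55 kHz mod fs = 25.05 kHz.
25.05 kHz > fs/2 = 18.625 kHz, folds to fs − 25.05 kHz = 12.2 kHz.
25.05 kHz and 99.55 kHz both map to 12.2 kHz.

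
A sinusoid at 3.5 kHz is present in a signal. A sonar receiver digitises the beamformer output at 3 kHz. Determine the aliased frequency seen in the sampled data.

0.5 kHz

3.5 kHz mod fs = 0.5 kHz.
0.5 kHz ≤ fs/2 = 1.5 kHz, appears at 0.5 kHz.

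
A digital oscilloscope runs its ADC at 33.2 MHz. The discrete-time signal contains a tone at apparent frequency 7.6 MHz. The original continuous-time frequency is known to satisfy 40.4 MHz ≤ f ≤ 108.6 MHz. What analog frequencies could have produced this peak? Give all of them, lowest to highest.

40.8 MHz, 58.8 MHz, 74 MHz, 92 MHz, 107.2 MHz

Frequencies that alias to 7.6 MHz are k·fs ± 7.6 MHz for integer k ≥ 0.
k=0: 7.6 MHz.
k=1: 25.6 MHz, 40.8 MHz.
k=2: 58.8 MHz, 74 MHz.
k=3: 92 MHz, 107.2 MHz.
k=4: 125.2 MHz, 140.4 MHz.
Within [40.4 MHz, 108.6 MHz]: 40.8 MHz, 58.8 MHz, 74 MHz, 92 MHz, 107.2 MHz.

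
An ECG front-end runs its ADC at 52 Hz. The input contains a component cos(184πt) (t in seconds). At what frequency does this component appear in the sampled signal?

12 Hz

ω = 184π rad/s → f = ω/(2π) = 92 Hz.
92 Hz mod fs = 40 Hz.
40 Hz > fs/2 = 26 Hz, folds to fs − 40 Hz = 12 Hz.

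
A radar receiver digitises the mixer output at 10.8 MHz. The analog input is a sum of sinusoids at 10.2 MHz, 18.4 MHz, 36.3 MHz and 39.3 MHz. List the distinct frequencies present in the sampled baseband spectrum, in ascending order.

fs/2 = 5.4 MHz.
10.2 MHz > fs/2 = 5.4 MHz, folds to fs − 10.2 MHz = 0.6 MHz.
18.4 MHz mod fs = 7.6 MHz.
7.6 MHz > fs/2 = 5.4 MHz, folds to fs − 7.6 MHz = 3.2 MHz.
36.3 MHz mod fs = 3.9 MHz.
3.9 MHz ≤ fs/2 = 5.4 MHz, appears at 3.9 MHz.
39.3 MHz mod fs = 6.9 MHz.
6.9 MHz > fs/2 = 5.4 MHz, folds to fs − 6.9 MHz = 3.9 MHz.
Distinct values: {0.6 MHz, 3.2 MHz, 3.9 MHz}.

0.6 MHz, 3.2 MHz, 3.9 MHz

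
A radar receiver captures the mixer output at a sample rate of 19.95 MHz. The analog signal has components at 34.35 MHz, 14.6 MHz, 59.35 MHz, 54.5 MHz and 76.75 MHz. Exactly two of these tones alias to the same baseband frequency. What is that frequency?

fs/2 = 9.975 MHz.
34.35 MHz mod fs = 14.4 MHz.
14.4 MHz > fs/2 = 9.975 MHz, folds to fs − 14.4 MHz = 5.55 MHz.
14.6 MHz > fs/2 = 9.975 MHz, folds to fs − 14.6 MHz = 5.35 MHz.
59.35 MHz mod fs = 19.45 MHz.
19.45 MHz > fs/2 = 9.975 MHz, folds to fs − 19.45 MHz = 0.5 MHz.
54.5 MHz mod fs = 14.6 MHz.
14.6 MHz > fs/2 = 9.975 MHz, folds to fs − 14.6 MHz = 5.35 MHz.
76.75 MHz mod fs = 16.9 MHz.
16.9 MHz > fs/2 = 9.975 MHz, folds to fs − 16.9 MHz = 3.05 MHz.
14.6 MHz and 54.5 MHz both map to 5.35 MHz.

5.35 MHz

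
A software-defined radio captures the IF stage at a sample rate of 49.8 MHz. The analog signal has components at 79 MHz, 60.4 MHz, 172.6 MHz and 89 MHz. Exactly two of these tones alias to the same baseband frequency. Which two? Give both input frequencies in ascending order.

fs/2 = 24.9 MHz.
79 MHz mod fs = 29.2 MHz.
29.2 MHz > fs/2 = 24.9 MHz, folds to fs − 29.2 MHz = 20.6 MHz.
60.4 MHz mod fs = 10.6 MHz.
10.6 MHz ≤ fs/2 = 24.9 MHz, appears at 10.6 MHz.
172.6 MHz mod fs = 23.2 MHz.
23.2 MHz ≤ fs/2 = 24.9 MHz, appears at 23.2 MHz.
89 MHz mod fs = 39.2 MHz.
39.2 MHz > fs/2 = 24.9 MHz, folds to fs − 39.2 MHz = 10.6 MHz.
60.4 MHz and 89 MHz both map to 10.6 MHz.

60.4 MHz, 89 MHz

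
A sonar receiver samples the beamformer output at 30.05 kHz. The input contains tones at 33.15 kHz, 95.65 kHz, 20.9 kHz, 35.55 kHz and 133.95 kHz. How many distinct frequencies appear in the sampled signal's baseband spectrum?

4

fs/2 = 15.025 kHz.
33.15 kHz mod fs = 3.1 kHz.
3.1 kHz ≤ fs/2 = 15.025 kHz, appears at 3.1 kHz.
95.65 kHz mod fs = 5.5 kHz.
5.5 kHz ≤ fs/2 = 15.025 kHz, appears at 5.5 kHz.
20.9 kHz > fs/2 = 15.025 kHz, folds to fs − 20.9 kHz = 9.15 kHz.
35.55 kHz mod fs = 5.5 kHz.
5.5 kHz ≤ fs/2 = 15.025 kHz, appears at 5.5 kHz.
133.95 kHz mod fs = 13.75 kHz.
13.75 kHz ≤ fs/2 = 15.025 kHz, appears at 13.75 kHz.
Distinct values: {3.1 kHz, 5.5 kHz, 9.15 kHz, 13.75 kHz} → 4.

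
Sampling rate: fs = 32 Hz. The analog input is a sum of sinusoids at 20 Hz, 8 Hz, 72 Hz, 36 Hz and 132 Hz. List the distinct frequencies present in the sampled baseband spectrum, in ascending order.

fs/2 = 16 Hz.
20 Hz > fs/2 = 16 Hz, folds to fs − 20 Hz = 12 Hz.
8 Hz ≤ fs/2 = 16 Hz, passes unchanged.
72 Hz mod fs = 8 Hz.
8 Hz ≤ fs/2 = 16 Hz, appears at 8 Hz.
36 Hz mod fs = 4 Hz.
4 Hz ≤ fs/2 = 16 Hz, appears at 4 Hz.
132 Hz mod fs = 4 Hz.
4 Hz ≤ fs/2 = 16 Hz, appears at 4 Hz.
Distinct values: {4 Hz, 8 Hz, 12 Hz}.

4 Hz, 8 Hz, 12 Hz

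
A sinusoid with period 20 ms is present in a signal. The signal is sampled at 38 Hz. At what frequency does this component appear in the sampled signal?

12 Hz

T = 20 ms → f = 1/T = 50 Hz.
50 Hz mod fs = 12 Hz.
12 Hz ≤ fs/2 = 19 Hz, appears at 12 Hz.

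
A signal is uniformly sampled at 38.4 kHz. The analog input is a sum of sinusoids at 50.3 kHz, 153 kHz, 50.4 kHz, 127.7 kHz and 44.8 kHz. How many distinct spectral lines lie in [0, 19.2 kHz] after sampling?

fs/2 = 19.2 kHz.
50.3 kHz mod fs = 11.9 kHz.
11.9 kHz ≤ fs/2 = 19.2 kHz, appears at 11.9 kHz.
153 kHz mod fs = 37.8 kHz.
37.8 kHz > fs/2 = 19.2 kHz, folds to fs − 37.8 kHz = 0.6 kHz.
50.4 kHz mod fs = 12 kHz.
12 kHz ≤ fs/2 = 19.2 kHz, appears at 12 kHz.
127.7 kHz mod fs = 12.5 kHz.
12.5 kHz ≤ fs/2 = 19.2 kHz, appears at 12.5 kHz.
44.8 kHz mod fs = 6.4 kHz.
6.4 kHz ≤ fs/2 = 19.2 kHz, appears at 6.4 kHz.
Distinct values: {0.6 kHz, 6.4 kHz, 11.9 kHz, 12 kHz, 12.5 kHz} → 5.

5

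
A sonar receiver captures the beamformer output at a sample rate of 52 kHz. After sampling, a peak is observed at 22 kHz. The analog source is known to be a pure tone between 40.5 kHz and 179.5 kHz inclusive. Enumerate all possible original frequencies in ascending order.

74 kHz, 82 kHz, 126 kHz, 134 kHz, 178 kHz

Frequencies that alias to 22 kHz are k·fs ± 22 kHz for integer k ≥ 0.
k=0: 22 kHz.
k=1: 30 kHz, 74 kHz.
k=2: 82 kHz, 126 kHz.
k=3: 134 kHz, 178 kHz.
k=4: 186 kHz, 230 kHz.
Within [40.5 kHz, 179.5 kHz]: 74 kHz, 82 kHz, 126 kHz, 134 kHz, 178 kHz.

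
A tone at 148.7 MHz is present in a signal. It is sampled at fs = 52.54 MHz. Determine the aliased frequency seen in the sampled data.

8.92 MHz

148.7 MHz mod fs = 43.62 MHz.
43.62 MHz > fs/2 = 26.27 MHz, folds to fs − 43.62 MHz = 8.92 MHz.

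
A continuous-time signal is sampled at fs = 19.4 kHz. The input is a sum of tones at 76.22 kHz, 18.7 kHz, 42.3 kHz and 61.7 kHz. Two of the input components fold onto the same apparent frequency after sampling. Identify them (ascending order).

fs/2 = 9.7 kHz.
76.22 kHz mod fs = 18.02 kHz.
18.02 kHz > fs/2 = 9.7 kHz, folds to fs − 18.02 kHz = 1.38 kHz.
18.7 kHz > fs/2 = 9.7 kHz, folds to fs − 18.7 kHz = 0.7 kHz.
42.3 kHz mod fs = 3.5 kHz.
3.5 kHz ≤ fs/2 = 9.7 kHz, appears at 3.5 kHz.
61.7 kHz mod fs = 3.5 kHz.
3.5 kHz ≤ fs/2 = 9.7 kHz, appears at 3.5 kHz.
42.3 kHz and 61.7 kHz both map to 3.5 kHz.

42.3 kHz, 61.7 kHz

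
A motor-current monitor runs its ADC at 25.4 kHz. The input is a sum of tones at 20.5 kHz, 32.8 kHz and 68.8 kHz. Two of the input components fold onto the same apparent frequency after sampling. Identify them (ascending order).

fs/2 = 12.7 kHz.
20.5 kHz > fs/2 = 12.7 kHz, folds to fs − 20.5 kHz = 4.9 kHz.
32.8 kHz mod fs = 7.4 kHz.
7.4 kHz ≤ fs/2 = 12.7 kHz, appears at 7.4 kHz.
68.8 kHz mod fs = 18 kHz.
18 kHz > fs/2 = 12.7 kHz, folds to fs − 18 kHz = 7.4 kHz.
32.8 kHz and 68.8 kHz both map to 7.4 kHz.

32.8 kHz, 68.8 kHz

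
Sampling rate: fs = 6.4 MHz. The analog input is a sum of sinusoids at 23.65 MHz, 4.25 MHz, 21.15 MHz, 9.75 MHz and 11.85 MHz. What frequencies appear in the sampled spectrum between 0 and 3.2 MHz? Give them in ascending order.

fs/2 = 3.2 MHz.
23.65 MHz mod fs = 4.45 MHz.
4.45 MHz > fs/2 = 3.2 MHz, folds to fs − 4.45 MHz = 1.95 MHz.
4.25 MHz > fs/2 = 3.2 MHz, folds to fs − 4.25 MHz = 2.15 MHz.
21.15 MHz mod fs = 1.95 MHz.
1.95 MHz ≤ fs/2 = 3.2 MHz, appears at 1.95 MHz.
9.75 MHz mod fs = 3.35 MHz.
3.35 MHz > fs/2 = 3.2 MHz, folds to fs − 3.35 MHz = 3.05 MHz.
11.85 MHz mod fs = 5.45 MHz.
5.45 MHz > fs/2 = 3.2 MHz, folds to fs − 5.45 MHz = 0.95 MHz.
Distinct values: {0.95 MHz, 1.95 MHz, 2.15 MHz, 3.05 MHz}.

0.95 MHz, 1.95 MHz, 2.15 MHz, 3.05 MHz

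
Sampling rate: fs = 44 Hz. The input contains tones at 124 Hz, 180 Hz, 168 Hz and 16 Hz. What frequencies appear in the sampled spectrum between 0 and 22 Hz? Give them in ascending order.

fs/2 = 22 Hz.
124 Hz mod fs = 36 Hz.
36 Hz > fs/2 = 22 Hz, folds to fs − 36 Hz = 8 Hz.
180 Hz mod fs = 4 Hz.
4 Hz ≤ fs/2 = 22 Hz, appears at 4 Hz.
168 Hz mod fs = 36 Hz.
36 Hz > fs/2 = 22 Hz, folds to fs − 36 Hz = 8 Hz.
16 Hz ≤ fs/2 = 22 Hz, passes unchanged.
Distinct values: {4 Hz, 8 Hz, 16 Hz}.

4 Hz, 8 Hz, 16 Hz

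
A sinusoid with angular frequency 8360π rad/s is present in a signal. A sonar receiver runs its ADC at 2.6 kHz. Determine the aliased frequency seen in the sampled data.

1.02 kHz

ω = 8360π rad/s → f = ω/(2π) = 4180 Hz = 4.18 kHz.
4.18 kHz mod fs = 1.58 kHz.
1.58 kHz > fs/2 = 1.3 kHz, folds to fs − 1.58 kHz = 1.02 kHz.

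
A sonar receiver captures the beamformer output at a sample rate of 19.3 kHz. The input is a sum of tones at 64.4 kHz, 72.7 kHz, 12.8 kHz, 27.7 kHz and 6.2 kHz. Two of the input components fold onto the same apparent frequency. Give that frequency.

6.5 kHz

fs/2 = 9.65 kHz.
64.4 kHz mod fs = 6.5 kHz.
6.5 kHz ≤ fs/2 = 9.65 kHz, appears at 6.5 kHz.
72.7 kHz mod fs = 14.8 kHz.
14.8 kHz > fs/2 = 9.65 kHz, folds to fs − 14.8 kHz = 4.5 kHz.
12.8 kHz > fs/2 = 9.65 kHz, folds to fs − 12.8 kHz = 6.5 kHz.
27.7 kHz mod fs = 8.4 kHz.
8.4 kHz ≤ fs/2 = 9.65 kHz, appears at 8.4 kHz.
6.2 kHz ≤ fs/2 = 9.65 kHz, passes unchanged.
12.8 kHz and 64.4 kHz both map to 6.5 kHz.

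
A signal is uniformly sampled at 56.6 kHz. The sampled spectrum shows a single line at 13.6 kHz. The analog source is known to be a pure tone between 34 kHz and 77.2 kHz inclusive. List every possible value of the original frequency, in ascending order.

Frequencies that alias to 13.6 kHz are k·fs ± 13.6 kHz for integer k ≥ 0.
k=0: 13.6 kHz.
k=1: 43 kHz, 70.2 kHz.
k=2: 99.6 kHz, 126.8 kHz.
Within [34 kHz, 77.2 kHz]: 43 kHz, 70.2 kHz.

43 kHz, 70.2 kHz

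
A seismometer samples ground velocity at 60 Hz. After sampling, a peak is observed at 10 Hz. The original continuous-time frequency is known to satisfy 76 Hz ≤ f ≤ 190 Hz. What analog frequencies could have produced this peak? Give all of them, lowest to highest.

Frequencies that alias to 10 Hz are k·fs ± 10 Hz for integer k ≥ 0.
k=0: 10 Hz.
k=1: 50 Hz, 70 Hz.
k=2: 110 Hz, 130 Hz.
k=3: 170 Hz, 190 Hz.
k=4: 230 Hz, 250 Hz.
Within [76 Hz, 190 Hz]: 110 Hz, 130 Hz, 170 Hz, 190 Hz.

110 Hz, 130 Hz, 170 Hz, 190 Hz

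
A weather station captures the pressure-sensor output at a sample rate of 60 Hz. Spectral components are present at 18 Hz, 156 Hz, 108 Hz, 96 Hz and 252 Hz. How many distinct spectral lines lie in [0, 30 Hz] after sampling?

fs/2 = 30 Hz.
18 Hz ≤ fs/2 = 30 Hz, passes unchanged.
156 Hz mod fs = 36 Hz.
36 Hz > fs/2 = 30 Hz, folds to fs − 36 Hz = 24 Hz.
108 Hz mod fs = 48 Hz.
48 Hz > fs/2 = 30 Hz, folds to fs − 48 Hz = 12 Hz.
96 Hz mod fs = 36 Hz.
36 Hz > fs/2 = 30 Hz, folds to fs − 36 Hz = 24 Hz.
252 Hz mod fs = 12 Hz.
12 Hz ≤ fs/2 = 30 Hz, appears at 12 Hz.
Distinct values: {12 Hz, 18 Hz, 24 Hz} → 3.

3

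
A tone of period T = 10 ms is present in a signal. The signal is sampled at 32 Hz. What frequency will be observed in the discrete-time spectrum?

4 Hz

T = 10 ms → f = 1/T = 100 Hz.
100 Hz mod fs = 4 Hz.
4 Hz ≤ fs/2 = 16 Hz, appears at 4 Hz.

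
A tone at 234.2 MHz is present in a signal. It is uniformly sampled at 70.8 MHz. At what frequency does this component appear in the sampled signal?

234.2 MHz mod fs = 21.8 MHz.
21.8 MHz ≤ fs/2 = 35.4 MHz, appears at 21.8 MHz.

21.8 MHz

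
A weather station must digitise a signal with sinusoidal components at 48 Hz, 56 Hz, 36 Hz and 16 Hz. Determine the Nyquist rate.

Highest-frequency component: 56 Hz.
Nyquist rate = 2 × 56 Hz = 112 Hz.

112 Hz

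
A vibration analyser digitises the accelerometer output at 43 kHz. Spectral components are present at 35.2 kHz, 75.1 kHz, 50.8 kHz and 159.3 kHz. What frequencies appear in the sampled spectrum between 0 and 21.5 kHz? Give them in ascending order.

7.8 kHz, 10.9 kHz, 12.7 kHz

fs/2 = 21.5 kHz.
35.2 kHz > fs/2 = 21.5 kHz, folds to fs − 35.2 kHz = 7.8 kHz.
75.1 kHz mod fs = 32.1 kHz.
32.1 kHz > fs/2 = 21.5 kHz, folds to fs − 32.1 kHz = 10.9 kHz.
50.8 kHz mod fs = 7.8 kHz.
7.8 kHz ≤ fs/2 = 21.5 kHz, appears at 7.8 kHz.
159.3 kHz mod fs = 30.3 kHz.
30.3 kHz > fs/2 = 21.5 kHz, folds to fs − 30.3 kHz = 12.7 kHz.
Distinct values: {7.8 kHz, 10.9 kHz, 12.7 kHz}.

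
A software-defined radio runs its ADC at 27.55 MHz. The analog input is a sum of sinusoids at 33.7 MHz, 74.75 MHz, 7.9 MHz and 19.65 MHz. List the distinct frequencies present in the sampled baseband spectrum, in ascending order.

6.15 MHz, 7.9 MHz

fs/2 = 13.775 MHz.
33.7 MHz mod fs = 6.15 MHz.
6.15 MHz ≤ fs/2 = 13.775 MHz, appears at 6.15 MHz.
74.75 MHz mod fs = 19.65 MHz.
19.65 MHz > fs/2 = 13.775 MHz, folds to fs − 19.65 MHz = 7.9 MHz.
7.9 MHz ≤ fs/2 = 13.775 MHz, passes unchanged.
19.65 MHz > fs/2 = 13.775 MHz, folds to fs − 19.65 MHz = 7.9 MHz.
Distinct values: {6.15 MHz, 7.9 MHz}.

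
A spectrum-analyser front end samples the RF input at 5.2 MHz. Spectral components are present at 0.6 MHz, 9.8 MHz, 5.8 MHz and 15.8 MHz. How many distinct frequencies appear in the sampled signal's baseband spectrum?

2

fs/2 = 2.6 MHz.
0.6 MHz ≤ fs/2 = 2.6 MHz, passes unchanged.
9.8 MHz mod fs = 4.6 MHz.
4.6 MHz > fs/2 = 2.6 MHz, folds to fs − 4.6 MHz = 0.6 MHz.
5.8 MHz mod fs = 0.6 MHz.
0.6 MHz ≤ fs/2 = 2.6 MHz, appears at 0.6 MHz.
15.8 MHz mod fs = 0.2 MHz.
0.2 MHz ≤ fs/2 = 2.6 MHz, appears at 0.2 MHz.
Distinct values: {0.2 MHz, 0.6 MHz} → 2.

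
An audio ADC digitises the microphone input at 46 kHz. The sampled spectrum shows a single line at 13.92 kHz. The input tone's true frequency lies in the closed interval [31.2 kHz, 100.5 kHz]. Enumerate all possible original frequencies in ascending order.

32.08 kHz, 59.92 kHz, 78.08 kHz

Frequencies that alias to 13.92 kHz are k·fs ± 13.92 kHz for integer k ≥ 0.
k=0: 13.92 kHz.
k=1: 32.08 kHz, 59.92 kHz.
k=2: 78.08 kHz, 105.92 kHz.
k=3: 124.08 kHz, 151.92 kHz.
Within [31.2 kHz, 100.5 kHz]: 32.08 kHz, 59.92 kHz, 78.08 kHz.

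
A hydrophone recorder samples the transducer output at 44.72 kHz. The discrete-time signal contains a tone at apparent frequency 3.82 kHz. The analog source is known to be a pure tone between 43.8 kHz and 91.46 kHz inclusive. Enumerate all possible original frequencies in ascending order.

Frequencies that alias to 3.82 kHz are k·fs ± 3.82 kHz for integer k ≥ 0.
k=0: 3.82 kHz.
k=1: 40.9 kHz, 48.54 kHz.
k=2: 85.62 kHz, 93.26 kHz.
k=3: 130.34 kHz, 137.98 kHz.
Within [43.8 kHz, 91.46 kHz]: 48.54 kHz, 85.62 kHz.

48.54 kHz, 85.62 kHz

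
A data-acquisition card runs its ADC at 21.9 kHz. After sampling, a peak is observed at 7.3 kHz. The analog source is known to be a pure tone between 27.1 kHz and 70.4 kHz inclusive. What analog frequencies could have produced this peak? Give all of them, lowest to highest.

Frequencies that alias to 7.3 kHz are k·fs ± 7.3 kHz for integer k ≥ 0.
k=0: 7.3 kHz.
k=1: 14.6 kHz, 29.2 kHz.
k=2: 36.5 kHz, 51.1 kHz.
k=3: 58.4 kHz, 73 kHz.
k=4: 80.3 kHz, 94.9 kHz.
Within [27.1 kHz, 70.4 kHz]: 29.2 kHz, 36.5 kHz, 51.1 kHz, 58.4 kHz.

29.2 kHz, 36.5 kHz, 51.1 kHz, 58.4 kHz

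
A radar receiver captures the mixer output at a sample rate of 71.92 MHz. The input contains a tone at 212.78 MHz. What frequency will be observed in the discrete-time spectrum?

212.78 MHz mod fs = 68.94 MHz.
68.94 MHz > fs/2 = 35.96 MHz, folds to fs − 68.94 MHz = 2.98 MHz.

2.98 MHz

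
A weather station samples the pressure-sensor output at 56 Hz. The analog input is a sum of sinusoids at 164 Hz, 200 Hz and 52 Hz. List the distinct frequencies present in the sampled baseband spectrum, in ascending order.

fs/2 = 28 Hz.
164 Hz mod fs = 52 Hz.
52 Hz > fs/2 = 28 Hz, folds to fs − 52 Hz = 4 Hz.
200 Hz mod fs = 32 Hz.
32 Hz > fs/2 = 28 Hz, folds to fs − 32 Hz = 24 Hz.
52 Hz > fs/2 = 28 Hz, folds to fs − 52 Hz = 4 Hz.
Distinct values: {4 Hz, 24 Hz}.

4 Hz, 24 Hz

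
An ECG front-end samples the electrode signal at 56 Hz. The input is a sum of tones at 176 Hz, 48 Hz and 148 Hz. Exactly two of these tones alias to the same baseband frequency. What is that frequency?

8 Hz

fs/2 = 28 Hz.
176 Hz mod fs = 8 Hz.
8 Hz ≤ fs/2 = 28 Hz, appears at 8 Hz.
48 Hz > fs/2 = 28 Hz, folds to fs − 48 Hz = 8 Hz.
148 Hz mod fs = 36 Hz.
36 Hz > fs/2 = 28 Hz, folds to fs − 36 Hz = 20 Hz.
48 Hz and 176 Hz both map to 8 Hz.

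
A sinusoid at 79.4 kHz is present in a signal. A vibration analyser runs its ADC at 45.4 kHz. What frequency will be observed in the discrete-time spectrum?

79.4 kHz mod fs = 34 kHz.
34 kHz > fs/2 = 22.7 kHz, folds to fs − 34 kHz = 11.4 kHz.

11.4 kHz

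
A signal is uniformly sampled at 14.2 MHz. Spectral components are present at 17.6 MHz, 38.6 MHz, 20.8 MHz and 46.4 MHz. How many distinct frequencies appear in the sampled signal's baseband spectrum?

fs/2 = 7.1 MHz.
17.6 MHz mod fs = 3.4 MHz.
3.4 MHz ≤ fs/2 = 7.1 MHz, appears at 3.4 MHz.
38.6 MHz mod fs = 10.2 MHz.
10.2 MHz > fs/2 = 7.1 MHz, folds to fs − 10.2 MHz = 4 MHz.
20.8 MHz mod fs = 6.6 MHz.
6.6 MHz ≤ fs/2 = 7.1 MHz, appears at 6.6 MHz.
46.4 MHz mod fs = 3.8 MHz.
3.8 MHz ≤ fs/2 = 7.1 MHz, appears at 3.8 MHz.
Distinct values: {3.4 MHz, 3.8 MHz, 4 MHz, 6.6 MHz} → 4.

4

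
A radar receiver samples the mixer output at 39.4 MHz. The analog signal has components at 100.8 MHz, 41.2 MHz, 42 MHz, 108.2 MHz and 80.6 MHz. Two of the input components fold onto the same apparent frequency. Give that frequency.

1.8 MHz

fs/2 = 19.7 MHz.
100.8 MHz mod fs = 22 MHz.
22 MHz > fs/2 = 19.7 MHz, folds to fs − 22 MHz = 17.4 MHz.
41.2 MHz mod fs = 1.8 MHz.
1.8 MHz ≤ fs/2 = 19.7 MHz, appears at 1.8 MHz.
42 MHz mod fs = 2.6 MHz.
2.6 MHz ≤ fs/2 = 19.7 MHz, appears at 2.6 MHz.
108.2 MHz mod fs = 29.4 MHz.
29.4 MHz > fs/2 = 19.7 MHz, folds to fs − 29.4 MHz = 10 MHz.
80.6 MHz mod fs = 1.8 MHz.
1.8 MHz ≤ fs/2 = 19.7 MHz, appears at 1.8 MHz.
41.2 MHz and 80.6 MHz both map to 1.8 MHz.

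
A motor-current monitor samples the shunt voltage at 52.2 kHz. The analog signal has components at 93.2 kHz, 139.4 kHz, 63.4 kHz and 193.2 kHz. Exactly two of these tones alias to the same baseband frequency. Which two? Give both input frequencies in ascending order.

fs/2 = 26.1 kHz.
93.2 kHz mod fs = 41 kHz.
41 kHz > fs/2 = 26.1 kHz, folds to fs − 41 kHz = 11.2 kHz.
139.4 kHz mod fs = 35 kHz.
35 kHz > fs/2 = 26.1 kHz, folds to fs − 35 kHz = 17.2 kHz.
63.4 kHz mod fs = 11.2 kHz.
11.2 kHz ≤ fs/2 = 26.1 kHz, appears at 11.2 kHz.
193.2 kHz mod fs = 36.6 kHz.
36.6 kHz > fs/2 = 26.1 kHz, folds to fs − 36.6 kHz = 15.6 kHz.
63.4 kHz and 93.2 kHz both map to 11.2 kHz.

63.4 kHz, 93.2 kHz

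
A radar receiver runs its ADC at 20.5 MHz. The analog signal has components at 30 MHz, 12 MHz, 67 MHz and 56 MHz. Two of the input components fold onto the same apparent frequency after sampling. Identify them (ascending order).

56 MHz, 67 MHz

fs/2 = 10.25 MHz.
30 MHz mod fs = 9.5 MHz.
9.5 MHz ≤ fs/2 = 10.25 MHz, appears at 9.5 MHz.
12 MHz > fs/2 = 10.25 MHz, folds to fs − 12 MHz = 8.5 MHz.
67 MHz mod fs = 5.5 MHz.
5.5 MHz ≤ fs/2 = 10.25 MHz, appears at 5.5 MHz.
56 MHz mod fs = 15 MHz.
15 MHz > fs/2 = 10.25 MHz, folds to fs − 15 MHz = 5.5 MHz.
56 MHz and 67 MHz both map to 5.5 MHz.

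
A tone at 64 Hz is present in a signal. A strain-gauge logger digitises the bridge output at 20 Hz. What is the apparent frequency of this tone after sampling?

64 Hz mod fs = 4 Hz.
4 Hz ≤ fs/2 = 10 Hz, appears at 4 Hz.

4 Hz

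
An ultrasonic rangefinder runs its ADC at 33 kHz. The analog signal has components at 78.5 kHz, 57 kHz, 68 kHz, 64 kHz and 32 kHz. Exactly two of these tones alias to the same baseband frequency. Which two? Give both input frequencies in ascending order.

64 kHz, 68 kHz

fs/2 = 16.5 kHz.
78.5 kHz mod fs = 12.5 kHz.
12.5 kHz ≤ fs/2 = 16.5 kHz, appears at 12.5 kHz.
57 kHz mod fs = 24 kHz.
24 kHz > fs/2 = 16.5 kHz, folds to fs − 24 kHz = 9 kHz.
68 kHz mod fs = 2 kHz.
2 kHz ≤ fs/2 = 16.5 kHz, appears at 2 kHz.
64 kHz mod fs = 31 kHz.
31 kHz > fs/2 = 16.5 kHz, folds to fs − 31 kHz = 2 kHz.
32 kHz > fs/2 = 16.5 kHz, folds to fs − 32 kHz = 1 kHz.
64 kHz and 68 kHz both map to 2 kHz.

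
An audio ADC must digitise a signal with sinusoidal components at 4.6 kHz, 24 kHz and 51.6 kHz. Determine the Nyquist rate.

103.2 kHz

Highest-frequency component: 51.6 kHz.
Nyquist rate = 2 × 51.6 kHz = 103.2 kHz.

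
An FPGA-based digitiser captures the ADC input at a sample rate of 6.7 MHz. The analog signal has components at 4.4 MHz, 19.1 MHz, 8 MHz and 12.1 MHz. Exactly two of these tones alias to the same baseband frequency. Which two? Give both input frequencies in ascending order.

fs/2 = 3.35 MHz.
4.4 MHz > fs/2 = 3.35 MHz, folds to fs − 4.4 MHz = 2.3 MHz.
19.1 MHz mod fs = 5.7 MHz.
5.7 MHz > fs/2 = 3.35 MHz, folds to fs − 5.7 MHz = 1 MHz.
8 MHz mod fs = 1.3 MHz.
1.3 MHz ≤ fs/2 = 3.35 MHz, appears at 1.3 MHz.
12.1 MHz mod fs = 5.4 MHz.
5.4 MHz > fs/2 = 3.35 MHz, folds to fs − 5.4 MHz = 1.3 MHz.
8 MHz and 12.1 MHz both map to 1.3 MHz.

8 MHz, 12.1 MHz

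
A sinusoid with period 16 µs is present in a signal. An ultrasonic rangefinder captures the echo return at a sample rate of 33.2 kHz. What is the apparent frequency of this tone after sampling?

3.9 kHz

T = 16 µs → f = 1/T = 62.5 kHz.
62.5 kHz mod fs = 29.3 kHz.
29.3 kHz > fs/2 = 16.6 kHz, folds to fs − 29.3 kHz = 3.9 kHz.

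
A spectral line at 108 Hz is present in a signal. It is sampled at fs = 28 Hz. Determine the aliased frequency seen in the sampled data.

4 Hz

108 Hz mod fs = 24 Hz.
24 Hz > fs/2 = 14 Hz, folds to fs − 24 Hz = 4 Hz.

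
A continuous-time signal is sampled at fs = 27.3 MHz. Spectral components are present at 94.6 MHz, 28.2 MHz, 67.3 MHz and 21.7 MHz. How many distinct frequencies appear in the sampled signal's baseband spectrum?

fs/2 = 13.65 MHz.
94.6 MHz mod fs = 12.7 MHz.
12.7 MHz ≤ fs/2 = 13.65 MHz, appears at 12.7 MHz.
28.2 MHz mod fs = 0.9 MHz.
0.9 MHz ≤ fs/2 = 13.65 MHz, appears at 0.9 MHz.
67.3 MHz mod fs = 12.7 MHz.
12.7 MHz ≤ fs/2 = 13.65 MHz, appears at 12.7 MHz.
21.7 MHz > fs/2 = 13.65 MHz, folds to fs − 21.7 MHz = 5.6 MHz.
Distinct values: {0.9 MHz, 5.6 MHz, 12.7 MHz} → 3.

3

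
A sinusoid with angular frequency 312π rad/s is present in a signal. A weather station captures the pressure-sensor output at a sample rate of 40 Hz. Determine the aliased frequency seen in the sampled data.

ω = 312π rad/s → f = ω/(2π) = 156 Hz.
156 Hz mod fs = 36 Hz.
36 Hz > fs/2 = 20 Hz, folds to fs − 36 Hz = 4 Hz.

4 Hz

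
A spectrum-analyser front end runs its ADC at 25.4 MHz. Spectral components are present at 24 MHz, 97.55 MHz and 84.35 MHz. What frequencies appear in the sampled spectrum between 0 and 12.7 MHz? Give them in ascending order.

fs/2 = 12.7 MHz.
24 MHz > fs/2 = 12.7 MHz, folds to fs − 24 MHz = 1.4 MHz.
97.55 MHz mod fs = 21.35 MHz.
21.35 MHz > fs/2 = 12.7 MHz, folds to fs − 21.35 MHz = 4.05 MHz.
84.35 MHz mod fs = 8.15 MHz.
8.15 MHz ≤ fs/2 = 12.7 MHz, appears at 8.15 MHz.
Distinct values: {1.4 MHz, 4.05 MHz, 8.15 MHz}.

1.4 MHz, 4.05 MHz, 8.15 MHz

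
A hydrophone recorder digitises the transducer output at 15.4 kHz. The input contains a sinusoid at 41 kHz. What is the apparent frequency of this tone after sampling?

41 kHz mod fs = 10.2 kHz.
10.2 kHz > fs/2 = 7.7 kHz, folds to fs − 10.2 kHz = 5.2 kHz.

5.2 kHz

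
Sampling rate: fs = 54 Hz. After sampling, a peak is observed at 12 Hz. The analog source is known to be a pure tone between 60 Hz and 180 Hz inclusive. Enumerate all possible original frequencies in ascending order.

66 Hz, 96 Hz, 120 Hz, 150 Hz, 174 Hz

Frequencies that alias to 12 Hz are k·fs ± 12 Hz for integer k ≥ 0.
k=0: 12 Hz.
k=1: 42 Hz, 66 Hz.
k=2: 96 Hz, 120 Hz.
k=3: 150 Hz, 174 Hz.
k=4: 204 Hz, 228 Hz.
Within [60 Hz, 180 Hz]: 66 Hz, 96 Hz, 120 Hz, 150 Hz, 174 Hz.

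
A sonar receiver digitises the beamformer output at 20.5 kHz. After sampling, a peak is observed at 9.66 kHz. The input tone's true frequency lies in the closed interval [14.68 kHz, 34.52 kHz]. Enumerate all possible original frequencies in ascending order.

30.16 kHz, 31.34 kHz

Frequencies that alias to 9.66 kHz are k·fs ± 9.66 kHz for integer k ≥ 0.
k=0: 9.66 kHz.
k=1: 10.84 kHz, 30.16 kHz.
k=2: 31.34 kHz, 50.66 kHz.
k=3: 51.84 kHz, 71.16 kHz.
Within [14.68 kHz, 34.52 kHz]: 30.16 kHz, 31.34 kHz.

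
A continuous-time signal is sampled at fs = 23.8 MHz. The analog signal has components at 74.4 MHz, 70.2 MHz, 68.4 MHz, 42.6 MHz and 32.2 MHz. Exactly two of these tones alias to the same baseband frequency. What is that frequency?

3 MHz

fs/2 = 11.9 MHz.
74.4 MHz mod fs = 3 MHz.
3 MHz ≤ fs/2 = 11.9 MHz, appears at 3 MHz.
70.2 MHz mod fs = 22.6 MHz.
22.6 MHz > fs/2 = 11.9 MHz, folds to fs − 22.6 MHz = 1.2 MHz.
68.4 MHz mod fs = 20.8 MHz.
20.8 MHz > fs/2 = 11.9 MHz, folds to fs − 20.8 MHz = 3 MHz.
42.6 MHz mod fs = 18.8 MHz.
18.8 MHz > fs/2 = 11.9 MHz, folds to fs − 18.8 MHz = 5 MHz.
32.2 MHz mod fs = 8.4 MHz.
8.4 MHz ≤ fs/2 = 11.9 MHz, appears at 8.4 MHz.
68.4 MHz and 74.4 MHz both map to 3 MHz.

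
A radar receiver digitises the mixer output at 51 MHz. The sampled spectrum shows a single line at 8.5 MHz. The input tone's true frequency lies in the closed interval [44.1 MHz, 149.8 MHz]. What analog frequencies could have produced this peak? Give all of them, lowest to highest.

59.5 MHz, 93.5 MHz, 110.5 MHz, 144.5 MHz

Frequencies that alias to 8.5 MHz are k·fs ± 8.5 MHz for integer k ≥ 0.
k=0: 8.5 MHz.
k=1: 42.5 MHz, 59.5 MHz.
k=2: 93.5 MHz, 110.5 MHz.
k=3: 144.5 MHz, 161.5 MHz.
k=4: 195.5 MHz, 212.5 MHz.
Within [44.1 MHz, 149.8 MHz]: 59.5 MHz, 93.5 MHz, 110.5 MHz, 144.5 MHz.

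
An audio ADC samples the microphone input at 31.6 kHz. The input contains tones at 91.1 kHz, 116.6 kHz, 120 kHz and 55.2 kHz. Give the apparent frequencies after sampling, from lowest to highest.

fs/2 = 15.8 kHz.
91.1 kHz mod fs = 27.9 kHz.
27.9 kHz > fs/2 = 15.8 kHz, folds to fs − 27.9 kHz = 3.7 kHz.
116.6 kHz mod fs = 21.8 kHz.
21.8 kHz > fs/2 = 15.8 kHz, folds to fs − 21.8 kHz = 9.8 kHz.
120 kHz mod fs = 25.2 kHz.
25.2 kHz > fs/2 = 15.8 kHz, folds to fs − 25.2 kHz = 6.4 kHz.
55.2 kHz mod fs = 23.6 kHz.
23.6 kHz > fs/2 = 15.8 kHz, folds to fs − 23.6 kHz = 8 kHz.
Distinct values: {3.7 kHz, 6.4 kHz, 8 kHz, 9.8 kHz}.

3.7 kHz, 6.4 kHz, 8 kHz, 9.8 kHz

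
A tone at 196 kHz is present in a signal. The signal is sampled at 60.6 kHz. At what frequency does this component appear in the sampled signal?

196 kHz mod fs = 14.2 kHz.
14.2 kHz ≤ fs/2 = 30.3 kHz, appears at 14.2 kHz.

14.2 kHz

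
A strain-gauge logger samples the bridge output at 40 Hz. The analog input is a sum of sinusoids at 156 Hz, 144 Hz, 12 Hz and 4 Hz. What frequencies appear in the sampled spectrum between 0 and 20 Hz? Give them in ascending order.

4 Hz, 12 Hz, 16 Hz

fs/2 = 20 Hz.
156 Hz mod fs = 36 Hz.
36 Hz > fs/2 = 20 Hz, folds to fs − 36 Hz = 4 Hz.
144 Hz mod fs = 24 Hz.
24 Hz > fs/2 = 20 Hz, folds to fs − 24 Hz = 16 Hz.
12 Hz ≤ fs/2 = 20 Hz, passes unchanged.
4 Hz ≤ fs/2 = 20 Hz, passes unchanged.
Distinct values: {4 Hz, 12 Hz, 16 Hz}.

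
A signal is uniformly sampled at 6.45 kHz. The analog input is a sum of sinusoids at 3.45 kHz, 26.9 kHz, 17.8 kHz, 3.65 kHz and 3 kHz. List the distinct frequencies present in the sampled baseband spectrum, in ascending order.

fs/2 = 3.225 kHz.
3.45 kHz > fs/2 = 3.225 kHz, folds to fs − 3.45 kHz = 3 kHz.
26.9 kHz mod fs = 1.1 kHz.
1.1 kHz ≤ fs/2 = 3.225 kHz, appears at 1.1 kHz.
17.8 kHz mod fs = 4.9 kHz.
4.9 kHz > fs/2 = 3.225 kHz, folds to fs − 4.9 kHz = 1.55 kHz.
3.65 kHz > fs/2 = 3.225 kHz, folds to fs − 3.65 kHz = 2.8 kHz.
3 kHz ≤ fs/2 = 3.225 kHz, passes unchanged.
Distinct values: {1.1 kHz, 1.55 kHz, 2.8 kHz, 3 kHz}.

1.1 kHz, 1.55 kHz, 2.8 kHz, 3 kHz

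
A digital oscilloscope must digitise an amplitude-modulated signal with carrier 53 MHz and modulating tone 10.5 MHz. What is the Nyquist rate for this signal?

127 MHz

AM sidebands sit at fc ± fm = 42.5 MHz and 63.5 MHz.
Highest-frequency component: 63.5 MHz.
Nyquist rate = 2 × 63.5 MHz = 127 MHz.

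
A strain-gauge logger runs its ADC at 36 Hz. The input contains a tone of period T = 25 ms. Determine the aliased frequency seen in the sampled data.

4 Hz

T = 25 ms → f = 1/T = 40 Hz.
40 Hz mod fs = 4 Hz.
4 Hz ≤ fs/2 = 18 Hz, appears at 4 Hz.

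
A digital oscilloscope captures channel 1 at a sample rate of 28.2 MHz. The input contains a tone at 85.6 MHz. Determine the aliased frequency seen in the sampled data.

1 MHz

85.6 MHz mod fs = 1 MHz.
1 MHz ≤ fs/2 = 14.1 MHz, appears at 1 MHz.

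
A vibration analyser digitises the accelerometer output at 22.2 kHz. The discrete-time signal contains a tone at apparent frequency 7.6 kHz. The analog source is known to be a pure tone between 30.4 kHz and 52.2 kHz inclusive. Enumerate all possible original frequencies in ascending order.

Frequencies that alias to 7.6 kHz are k·fs ± 7.6 kHz for integer k ≥ 0.
k=0: 7.6 kHz.
k=1: 14.6 kHz, 29.8 kHz.
k=2: 36.8 kHz, 52 kHz.
k=3: 59 kHz, 74.2 kHz.
Within [30.4 kHz, 52.2 kHz]: 36.8 kHz, 52 kHz.

36.8 kHz, 52 kHz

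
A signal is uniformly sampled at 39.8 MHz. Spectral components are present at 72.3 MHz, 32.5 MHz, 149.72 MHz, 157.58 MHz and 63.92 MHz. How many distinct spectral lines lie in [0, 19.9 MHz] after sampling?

4

fs/2 = 19.9 MHz.
72.3 MHz mod fs = 32.5 MHz.
32.5 MHz > fs/2 = 19.9 MHz, folds to fs − 32.5 MHz = 7.3 MHz.
32.5 MHz > fs/2 = 19.9 MHz, folds to fs − 32.5 MHz = 7.3 MHz.
149.72 MHz mod fs = 30.32 MHz.
30.32 MHz > fs/2 = 19.9 MHz, folds to fs − 30.32 MHz = 9.48 MHz.
157.58 MHz mod fs = 38.18 MHz.
38.18 MHz > fs/2 = 19.9 MHz, folds to fs − 38.18 MHz = 1.62 MHz.
63.92 MHz mod fs = 24.12 MHz.
24.12 MHz > fs/2 = 19.9 MHz, folds to fs − 24.12 MHz = 15.68 MHz.
Distinct values: {1.62 MHz, 7.3 MHz, 9.48 MHz, 15.68 MHz} → 4.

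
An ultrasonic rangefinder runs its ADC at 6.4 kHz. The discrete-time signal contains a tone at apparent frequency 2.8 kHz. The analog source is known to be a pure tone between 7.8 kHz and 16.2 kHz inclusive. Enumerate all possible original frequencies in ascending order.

9.2 kHz, 10 kHz, 15.6 kHz

Frequencies that alias to 2.8 kHz are k·fs ± 2.8 kHz for integer k ≥ 0.
k=0: 2.8 kHz.
k=1: 3.6 kHz, 9.2 kHz.
k=2: 10 kHz, 15.6 kHz.
k=3: 16.4 kHz, 22 kHz.
Within [7.8 kHz, 16.2 kHz]: 9.2 kHz, 10 kHz, 15.6 kHz.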